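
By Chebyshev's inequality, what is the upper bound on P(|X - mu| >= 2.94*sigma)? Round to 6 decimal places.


P <= 1/k^2
k^2 = 2.94^2 = 8.6436
1/k^2 = 1 / 8.6436 ≈ 0.11569254

0.115693


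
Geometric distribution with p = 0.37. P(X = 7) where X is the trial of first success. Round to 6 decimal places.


P = (1-p)^(k-1) * p
(1-p)^(k-1) = 0.63^6 ≈ 0.06252350
P = 0.06252350 * 0.37 ≈ 0.02313370

0.023134


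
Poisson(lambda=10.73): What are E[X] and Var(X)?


E[X] = Var(X) = lambda = 10.73

10.73, 10.73


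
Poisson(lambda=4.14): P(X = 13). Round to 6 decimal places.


P = e^(-lam) * lam^k / k!
e^(-4.14) ≈ 0.01592285
lam^k = 4.14^13 ≈ 104955314.556238
k! = 13! = 6227020800
P = 0.01592285 * 104955314.556238 / 6227020800 ≈ 0.000268

0.000268


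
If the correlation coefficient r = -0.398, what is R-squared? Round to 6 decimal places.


R^2 = r^2 = (-0.398)^2 = 0.158404

0.158404


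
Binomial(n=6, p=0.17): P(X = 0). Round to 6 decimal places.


P = C(n,k) * p^k * (1-p)^(n-k)
C(6,0) = 1
p^k = 0.17^0 = 1
(1-p)^(n-k) = 0.83^6 ≈ 0.3269404
P = 1 * 1 * 0.3269404 ≈ 0.326940

0.326940


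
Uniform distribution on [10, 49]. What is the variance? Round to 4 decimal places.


Var = (b-a)^2 / 12
(b-a)^2 = (49 - 10)^2 = 1521
Var = 1521/12 = 126.75

126.7500


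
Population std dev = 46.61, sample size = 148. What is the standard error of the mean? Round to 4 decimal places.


SE = sigma / sqrt(n)
sqrt(148) ≈ 12.165525
SE = 46.61 / 12.165525 ≈ 3.831318

3.8313


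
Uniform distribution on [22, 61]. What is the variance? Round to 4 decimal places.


Var = (b-a)^2 / 12
(b-a)^2 = (61 - 22)^2 = 1521
Var = 1521/12 = 126.75

126.7500


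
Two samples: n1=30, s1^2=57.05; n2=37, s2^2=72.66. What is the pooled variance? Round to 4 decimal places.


sp^2 = ((n1-1)*s1^2 + (n2-1)*s2^2)/(n1+n2-2)
(n1-1)*s1^2 = 29 * 57.05 = 1654.45
(n2-1)*s2^2 = 36 * 72.66 = 2615.76
numerator = 1654.45 + 2615.76 = 4270.21
n1+n2-2 = 65
sp^2 = 4270.21 / 65 = 427021/6500 ≈ 65.695538

65.6955


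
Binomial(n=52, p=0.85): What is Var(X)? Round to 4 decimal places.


Var = n*p*(1-p) = 52 * 0.85 * 0.15 = 6.63

6.6300


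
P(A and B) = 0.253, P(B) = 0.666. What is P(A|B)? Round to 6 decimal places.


P(A|B) = P(A and B) / P(B) = 0.253 / 0.666 = 253/666 ≈ 0.37987988

0.379880


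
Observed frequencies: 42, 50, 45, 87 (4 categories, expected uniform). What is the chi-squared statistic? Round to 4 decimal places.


chi2 = sum((O-E)^2/E), E = total/4
total = 224, E = 224/4 = 56
(42 - 56)^2 / 56 = 196 / 56 = 3.5
(50 - 56)^2 / 56 = 36 / 56 = 9/14 ≈ 0.642857
(45 - 56)^2 / 56 = 121 / 56 = 121/56 ≈ 2.160714
(87 - 56)^2 / 56 = 961 / 56 = 961/56 ≈ 17.160714
chi2 = 657/28 ≈ 23.464286

23.4643


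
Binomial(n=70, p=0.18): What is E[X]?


E[X] = n*p = 70 * 0.18 = 12.6

12.6


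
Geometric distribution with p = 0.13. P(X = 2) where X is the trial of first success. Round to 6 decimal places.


P = (1-p)^(k-1) * p
(1-p)^(k-1) = 0.87^1 = 0.87
P = 0.87 * 0.13 = 0.1131

0.113100


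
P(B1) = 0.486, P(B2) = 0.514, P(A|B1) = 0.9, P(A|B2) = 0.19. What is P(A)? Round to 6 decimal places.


P(A) = P(A|B1)*P(B1) + P(A|B2)*P(B2)
P(A|B1)*P(B1) = 0.9 * 0.486 = 0.4374
P(A|B2)*P(B2) = 0.19 * 0.514 = 0.09766
P(A) = 0.4374 + 0.09766 = 0.53506

0.535060


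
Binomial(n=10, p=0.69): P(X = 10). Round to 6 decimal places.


P = C(n,k) * p^k * (1-p)^(n-k)
C(10,10) = 1
p^k = 0.69^10 ≈ 0.02446194
(1-p)^(n-k) = 0.31^0 = 1
P = 1 * 0.02446194 * 1 ≈ 0.024462

0.024462


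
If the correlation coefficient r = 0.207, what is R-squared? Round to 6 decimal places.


R^2 = r^2 = (0.207)^2 = 0.042849

0.042849


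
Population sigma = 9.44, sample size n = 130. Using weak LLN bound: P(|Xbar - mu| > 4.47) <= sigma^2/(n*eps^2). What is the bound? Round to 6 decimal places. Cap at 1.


bound = min(1, sigma^2/(n*eps^2))
sigma^2 = 9.44^2 = 89.1136
n*eps^2 = 130 * 4.47^2 = 130 * 19.9809 = 2597.517
sigma^2/(n*eps^2) = 89.1136 / 2597.517 ≈ 0.03430722

0.034307


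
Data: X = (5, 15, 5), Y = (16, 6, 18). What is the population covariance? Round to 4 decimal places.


Cov = (1/n)*sum((xi-xbar)(yi-ybar))
n = 3, xbar = 25/3 ≈ 8.333333, ybar = 40/3 ≈ 13.333333
sum((xi-xbar)(yi-ybar)) = -220/3 ≈ -73.333333
Cov = -73.333333 / 3 = -220/9 ≈ -24.444444

-24.4444


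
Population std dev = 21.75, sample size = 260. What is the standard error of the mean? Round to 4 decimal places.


SE = sigma / sqrt(n)
sqrt(260) ≈ 16.124515
SE = 21.75 / 16.124515 ≈ 1.348878

1.3489


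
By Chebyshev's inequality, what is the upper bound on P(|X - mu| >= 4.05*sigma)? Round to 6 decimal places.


P <= 1/k^2
k^2 = 4.05^2 = 16.4025
1/k^2 = 1 / 16.4025 = 400/6561 ≈ 0.06096632

0.060966


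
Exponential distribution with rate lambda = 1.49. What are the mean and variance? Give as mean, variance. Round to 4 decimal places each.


mean = 1/lam, var = 1/lam^2
mean = 1 / 1.49 = 100/149 ≈ 0.671141
lam^2 = 1.49^2 = 2.2201
var = 1 / 2.2201 ≈ 0.450430

0.6711, 0.4504


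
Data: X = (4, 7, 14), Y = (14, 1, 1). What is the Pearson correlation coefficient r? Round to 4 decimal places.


r = sum((xi-xbar)(yi-ybar)) / sqrt(sum((xi-xbar)^2) * sum((yi-ybar)^2))
n = 3, xbar = 25/3 ≈ 8.333333, ybar = 16/3 ≈ 5.333333
Sxy = sum((xi-xbar)(yi-ybar)) = -169/3 ≈ -56.333333
Sxx = sum((xi-xbar)^2) = 158/3 ≈ 52.666667
Syy = sum((yi-ybar)^2) = 338/3 ≈ 112.666667
sqrt(Sxx*Syy) ≈ 77.031018
r = Sxy / sqrt(Sxx*Syy) = -56.333333 / 77.031018 ≈ -0.731307

-0.7313


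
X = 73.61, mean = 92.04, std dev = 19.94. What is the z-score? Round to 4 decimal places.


z = (X - mu) / sigma
X - mu = 73.61 - 92.04 = -18.43
z = -18.43 / 19.94 = -1843/1994 ≈ -0.924273

-0.9243


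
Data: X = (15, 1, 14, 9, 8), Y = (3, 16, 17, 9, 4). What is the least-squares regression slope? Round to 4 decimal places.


b = sum((xi-xbar)(yi-ybar)) / sum((xi-xbar)^2)
n = 5, xbar = 47/5 = 9.4, ybar = 49/5 = 9.8
Sxy = sum((xi-xbar)(yi-ybar)) = -48.6
Sxx = sum((xi-xbar)^2) = 125.2
b = Sxy / Sxx = -243/626 ≈ -0.388179

-0.3882


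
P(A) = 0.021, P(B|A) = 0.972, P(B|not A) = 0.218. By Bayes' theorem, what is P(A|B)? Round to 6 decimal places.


P(A|B) = P(B|A)*P(A) / P(B), P(B) = P(B|A)*P(A) + P(B|not A)*P(not A)
P(B|A)*P(A) = 0.972 * 0.021 = 0.020412
P(B|not A)*P(not A) = 0.218 * 0.979 = 0.213422
P(B) = 0.020412 + 0.213422 = 0.233834
P(A|B) = 0.020412 / 0.233834 ≈ 0.08729269

0.087293


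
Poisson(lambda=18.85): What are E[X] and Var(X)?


E[X] = Var(X) = lambda = 18.85

18.85, 18.85


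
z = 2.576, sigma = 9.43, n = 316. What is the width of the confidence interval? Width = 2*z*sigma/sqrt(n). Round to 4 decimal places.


width = 2*z*sigma/sqrt(n)
2*z*sigma = 2 * 2.576 * 9.43 = 48.58336
sqrt(316) ≈ 17.776389
width = 48.58336 / 17.776389 ≈ 2.733028

2.7330


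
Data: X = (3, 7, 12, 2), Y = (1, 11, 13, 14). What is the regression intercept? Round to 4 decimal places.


a = ybar - b*xbar, where b = sum((xi-xbar)(yi-ybar)) / sum((xi-xbar)^2)
n = 4, xbar = 24/4 = 6, ybar = 39/4 = 9.75
Sxy = sum((xi-xbar)(yi-ybar)) = 30
Sxx = sum((xi-xbar)^2) = 62
b = Sxy / Sxx = 15/31 ≈ 0.483871
a = 9.75 - 0.483871 * 6 = 849/124 ≈ 6.846774

6.8468


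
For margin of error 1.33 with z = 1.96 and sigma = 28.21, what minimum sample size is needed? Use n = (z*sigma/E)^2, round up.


z*sigma/E = 1.96 * 28.21 / 1.33 = 19747/475 ≈ 41.572632
(z*sigma/E)^2 ≈ 1728.283696
round up: n = 1729

1729


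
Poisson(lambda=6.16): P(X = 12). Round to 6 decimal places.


P = e^(-lam) * lam^k / k!
e^(-6.16) ≈ 0.002112253
lam^k = 6.16^12 ≈ 2985166408.699510
k! = 12! = 479001600
P = 0.002112253 * 2985166408.699510 / 479001600 ≈ 0.013164

0.013164


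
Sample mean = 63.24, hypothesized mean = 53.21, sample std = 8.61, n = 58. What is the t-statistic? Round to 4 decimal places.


t = (xbar - mu0) / (s/sqrt(n))
xbar - mu0 = 63.24 - 53.21 = 10.03
sqrt(58) ≈ 7.61577311
s/sqrt(n) = 8.61 / 7.61577311 ≈ 1.13054839
t = 10.03 / 1.13054839 ≈ 8.871801

8.8718


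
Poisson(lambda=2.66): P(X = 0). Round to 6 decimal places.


P = e^(-lam) * lam^k / k!
e^(-2.66) ≈ 0.06994822
lam^k = 2.66^0 = 1
k! = 0! = 1
P = 0.06994822 * 1 / 1 ≈ 0.069948

0.069948


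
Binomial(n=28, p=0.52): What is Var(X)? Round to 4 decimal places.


Var = n*p*(1-p) = 28 * 0.52 * 0.48 = 6.9888

6.9888


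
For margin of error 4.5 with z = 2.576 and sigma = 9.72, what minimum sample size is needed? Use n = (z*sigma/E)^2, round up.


z*sigma/E = 2.576 * 9.72 / 4.5 = 5.56416
(z*sigma/E)^2 ≈ 30.959877
round up: n = 31

31


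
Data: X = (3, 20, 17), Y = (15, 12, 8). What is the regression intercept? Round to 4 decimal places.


a = ybar - b*xbar, where b = sum((xi-xbar)(yi-ybar)) / sum((xi-xbar)^2)
n = 3, xbar = 40/3 ≈ 13.333333, ybar = 35/3 ≈ 11.666667
Sxy = sum((xi-xbar)(yi-ybar)) = -137/3 ≈ -45.666667
Sxx = sum((xi-xbar)^2) = 494/3 ≈ 164.666667
b = Sxy / Sxx = -137/494 ≈ -0.277328
a = 11.666667 - (-0.277328) * 13.333333 = 3795/247 ≈ 15.364372

15.3644


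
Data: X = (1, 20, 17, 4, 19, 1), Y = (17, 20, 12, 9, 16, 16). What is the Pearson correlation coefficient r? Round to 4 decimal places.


r = sum((xi-xbar)(yi-ybar)) / sqrt(sum((xi-xbar)^2) * sum((yi-ybar)^2))
n = 6, xbar = 62/6 = 31/3 ≈ 10.333333, ybar = 90/6 = 15
Sxy = sum((xi-xbar)(yi-ybar)) = 47
Sxx = sum((xi-xbar)^2) = 1282/3 ≈ 427.333333
Syy = sum((yi-ybar)^2) = 76
sqrt(Sxx*Syy) ≈ 180.214687
r = Sxy / sqrt(Sxx*Syy) = 47 / 180.214687 ≈ 0.260800

0.2608


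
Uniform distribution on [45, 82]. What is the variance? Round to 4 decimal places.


Var = (b-a)^2 / 12
(b-a)^2 = (82 - 45)^2 = 1369
Var = 1369/12 ≈ 114.083333

114.0833


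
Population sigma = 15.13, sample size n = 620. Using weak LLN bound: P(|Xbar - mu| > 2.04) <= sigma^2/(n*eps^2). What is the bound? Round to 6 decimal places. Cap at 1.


bound = min(1, sigma^2/(n*eps^2))
sigma^2 = 15.13^2 = 228.9169
n*eps^2 = 620 * 2.04^2 = 620 * 4.1616 = 2580.192
sigma^2/(n*eps^2) = 228.9169 / 2580.192 ≈ 0.08872088

0.088721


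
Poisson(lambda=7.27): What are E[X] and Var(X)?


E[X] = Var(X) = lambda = 7.27

7.27, 7.27


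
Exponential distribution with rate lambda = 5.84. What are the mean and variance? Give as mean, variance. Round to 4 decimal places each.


mean = 1/lam, var = 1/lam^2
mean = 1 / 5.84 = 25/146 ≈ 0.171233
lam^2 = 5.84^2 = 34.1056
var = 1 / 34.1056 ≈ 0.029321

0.1712, 0.0293


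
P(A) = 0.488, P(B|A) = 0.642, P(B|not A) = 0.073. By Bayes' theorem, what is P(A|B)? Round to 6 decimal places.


P(A|B) = P(B|A)*P(A) / P(B), P(B) = P(B|A)*P(A) + P(B|not A)*P(not A)
P(B|A)*P(A) = 0.642 * 0.488 = 0.313296
P(B|not A)*P(not A) = 0.073 * 0.512 = 0.037376
P(B) = 0.313296 + 0.037376 = 0.350672
P(A|B) = 0.313296 / 0.350672 ≈ 0.89341607

0.893416


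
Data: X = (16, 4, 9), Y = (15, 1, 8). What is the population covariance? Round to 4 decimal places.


Cov = (1/n)*sum((xi-xbar)(yi-ybar))
n = 3, xbar = 29/3 ≈ 9.666667, ybar = 24/3 = 8
sum((xi-xbar)(yi-ybar)) = 84
Cov = 84 / 3 = 28

28.0000


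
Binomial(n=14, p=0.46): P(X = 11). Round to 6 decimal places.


P = C(n,k) * p^k * (1-p)^(n-k)
C(14,11) = 364
p^k = 0.46^11 ≈ 0.0001951354
(1-p)^(n-k) = 0.54^3 = 0.157464
P = 364 * 0.0001951354 * 0.157464 ≈ 0.011185

0.011185


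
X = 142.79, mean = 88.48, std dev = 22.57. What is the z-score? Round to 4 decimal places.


z = (X - mu) / sigma
X - mu = 142.79 - 88.48 = 54.31
z = 54.31 / 22.57 = 5431/2257 ≈ 2.406292

2.4063


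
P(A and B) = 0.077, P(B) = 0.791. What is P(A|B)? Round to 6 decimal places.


P(A|B) = P(A and B) / P(B) = 0.077 / 0.791 = 11/113 ≈ 0.09734513

0.097345


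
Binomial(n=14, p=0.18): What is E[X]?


E[X] = n*p = 14 * 0.18 = 2.52

2.52


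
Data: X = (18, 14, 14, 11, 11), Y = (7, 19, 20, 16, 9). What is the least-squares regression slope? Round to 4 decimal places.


b = sum((xi-xbar)(yi-ybar)) / sum((xi-xbar)^2)
n = 5, xbar = 68/5 = 13.6, ybar = 71/5 = 14.2
Sxy = sum((xi-xbar)(yi-ybar)) = -18.6
Sxx = sum((xi-xbar)^2) = 33.2
b = Sxy / Sxx = -93/166 ≈ -0.560241

-0.5602


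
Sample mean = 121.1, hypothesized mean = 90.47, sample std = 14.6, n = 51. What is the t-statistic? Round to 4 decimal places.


t = (xbar - mu0) / (s/sqrt(n))
xbar - mu0 = 121.1 - 90.47 = 30.63
sqrt(51) ≈ 7.14142843
s/sqrt(n) = 14.6 / 7.14142843 ≈ 2.04440892
t = 30.63 / 2.04440892 ≈ 14.982326

14.9823


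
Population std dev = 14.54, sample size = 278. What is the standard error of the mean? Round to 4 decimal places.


SE = sigma / sqrt(n)
sqrt(278) ≈ 16.673332
SE = 14.54 / 16.673332 ≈ 0.872051

0.8721


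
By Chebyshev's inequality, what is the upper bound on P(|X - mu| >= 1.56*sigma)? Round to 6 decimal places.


P <= 1/k^2
k^2 = 1.56^2 = 2.4336
1/k^2 = 1 / 2.4336 = 625/1521 ≈ 0.41091387

0.410914


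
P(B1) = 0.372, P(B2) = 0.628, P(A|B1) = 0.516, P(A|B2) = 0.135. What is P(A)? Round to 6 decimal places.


P(A) = P(A|B1)*P(B1) + P(A|B2)*P(B2)
P(A|B1)*P(B1) = 0.516 * 0.372 = 0.191952
P(A|B2)*P(B2) = 0.135 * 0.628 = 0.08478
P(A) = 0.191952 + 0.08478 = 0.276732

0.276732


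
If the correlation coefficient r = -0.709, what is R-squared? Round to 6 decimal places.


R^2 = r^2 = (-0.709)^2 = 0.502681

0.502681


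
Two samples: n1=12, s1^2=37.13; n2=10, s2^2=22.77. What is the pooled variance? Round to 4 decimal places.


sp^2 = ((n1-1)*s1^2 + (n2-1)*s2^2)/(n1+n2-2)
(n1-1)*s1^2 = 11 * 37.13 = 408.43
(n2-1)*s2^2 = 9 * 22.77 = 204.93
numerator = 408.43 + 204.93 = 613.36
n1+n2-2 = 20
sp^2 = 613.36 / 20 = 30.668

30.6680


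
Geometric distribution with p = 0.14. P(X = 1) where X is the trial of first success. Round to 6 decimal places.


P = (1-p)^(k-1) * p
(1-p)^(k-1) = 0.86^0 = 1
P = 1 * 0.14 = 0.14

0.140000


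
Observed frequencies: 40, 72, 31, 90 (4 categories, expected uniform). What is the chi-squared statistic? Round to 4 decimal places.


chi2 = sum((O-E)^2/E), E = total/4
total = 233, E = 233/4 = 58.25
(40 - 58.25)^2 / 58.25 = 333.0625 / 58.25 = 5329/932 ≈ 5.717811
(72 - 58.25)^2 / 58.25 = 189.0625 / 58.25 = 3025/932 ≈ 3.245708
(31 - 58.25)^2 / 58.25 = 742.5625 / 58.25 = 11881/932 ≈ 12.747854
(90 - 58.25)^2 / 58.25 = 1008.0625 / 58.25 = 16129/932 ≈ 17.305794
chi2 = 9091/233 ≈ 39.017167

39.0172


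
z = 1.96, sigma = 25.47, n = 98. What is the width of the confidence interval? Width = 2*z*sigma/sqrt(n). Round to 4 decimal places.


width = 2*z*sigma/sqrt(n)
2*z*sigma = 2 * 1.96 * 25.47 = 99.8424
sqrt(98) ≈ 9.899495
width = 99.8424 / 9.899495 ≈ 10.085605

10.0856


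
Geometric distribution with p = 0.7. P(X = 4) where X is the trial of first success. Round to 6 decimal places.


P = (1-p)^(k-1) * p
(1-p)^(k-1) = 0.3^3 = 0.027
P = 0.027 * 0.7 = 0.0189

0.018900


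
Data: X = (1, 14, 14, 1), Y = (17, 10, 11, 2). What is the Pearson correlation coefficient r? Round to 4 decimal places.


r = sum((xi-xbar)(yi-ybar)) / sqrt(sum((xi-xbar)^2) * sum((yi-ybar)^2))
n = 4, xbar = 30/4 = 7.5, ybar = 40/4 = 10
Sxy = sum((xi-xbar)(yi-ybar)) = 13
Sxx = sum((xi-xbar)^2) = 169
Syy = sum((yi-ybar)^2) = 114
sqrt(Sxx*Syy) ≈ 138.802017
r = Sxy / sqrt(Sxx*Syy) = 13 / 138.802017 ≈ 0.093659

0.0937


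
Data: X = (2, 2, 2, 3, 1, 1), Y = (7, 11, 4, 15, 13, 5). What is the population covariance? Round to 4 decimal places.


Cov = (1/n)*sum((xi-xbar)(yi-ybar))
n = 6, xbar = 11/6 ≈ 1.833333, ybar = 55/6 ≈ 9.166667
sum((xi-xbar)(yi-ybar)) = 37/6 ≈ 6.166667
Cov = 6.166667 / 6 = 37/36 ≈ 1.027778

1.0278


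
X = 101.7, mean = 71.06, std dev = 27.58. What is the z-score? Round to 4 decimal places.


z = (X - mu) / sigma
X - mu = 101.7 - 71.06 = 30.64
z = 30.64 / 27.58 = 1532/1379 ≈ 1.110950

1.1109


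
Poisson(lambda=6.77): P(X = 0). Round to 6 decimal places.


P = e^(-lam) * lam^k / k!
e^(-6.77) ≈ 0.001147695
lam^k = 6.77^0 = 1
k! = 0! = 1
P = 0.001147695 * 1 / 1 ≈ 0.001148

0.001148


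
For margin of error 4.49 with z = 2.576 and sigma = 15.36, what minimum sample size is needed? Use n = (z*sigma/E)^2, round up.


z*sigma/E = 2.576 * 15.36 / 4.49 ≈ 8.812330
(z*sigma/E)^2 ≈ 77.657153
round up: n = 78

78


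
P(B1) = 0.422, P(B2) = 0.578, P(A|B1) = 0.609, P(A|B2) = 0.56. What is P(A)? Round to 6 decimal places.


P(A) = P(A|B1)*P(B1) + P(A|B2)*P(B2)
P(A|B1)*P(B1) = 0.609 * 0.422 = 0.256998
P(A|B2)*P(B2) = 0.56 * 0.578 = 0.32368
P(A) = 0.256998 + 0.32368 = 0.580678

0.580678


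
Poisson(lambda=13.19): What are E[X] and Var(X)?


E[X] = Var(X) = lambda = 13.19

13.19, 13.19


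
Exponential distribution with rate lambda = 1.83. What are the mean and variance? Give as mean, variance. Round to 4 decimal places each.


mean = 1/lam, var = 1/lam^2
mean = 1 / 1.83 = 100/183 ≈ 0.546448
lam^2 = 1.83^2 = 3.3489
var = 1 / 3.3489 ≈ 0.298606

0.5464, 0.2986


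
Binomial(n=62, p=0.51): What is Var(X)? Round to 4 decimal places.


Var = n*p*(1-p) = 62 * 0.51 * 0.49 = 15.4938

15.4938


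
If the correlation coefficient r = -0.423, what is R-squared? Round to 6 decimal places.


R^2 = r^2 = (-0.423)^2 = 0.178929

0.178929


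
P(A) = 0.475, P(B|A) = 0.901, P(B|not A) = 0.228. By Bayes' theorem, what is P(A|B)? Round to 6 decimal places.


P(A|B) = P(B|A)*P(A) / P(B), P(B) = P(B|A)*P(A) + P(B|not A)*P(not A)
P(B|A)*P(A) = 0.901 * 0.475 = 0.427975
P(B|not A)*P(not A) = 0.228 * 0.525 = 0.1197
P(B) = 0.427975 + 0.1197 = 0.547675
P(A|B) = 0.427975 / 0.547675 = 901/1153 ≈ 0.78143972

0.781440


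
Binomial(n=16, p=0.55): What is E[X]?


E[X] = n*p = 16 * 0.55 = 8.8

8.8


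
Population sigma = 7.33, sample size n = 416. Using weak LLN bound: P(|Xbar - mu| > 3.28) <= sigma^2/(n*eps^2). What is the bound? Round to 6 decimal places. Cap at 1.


bound = min(1, sigma^2/(n*eps^2))
sigma^2 = 7.33^2 = 53.7289
n*eps^2 = 416 * 3.28^2 = 416 * 10.7584 = 4475.4944
sigma^2/(n*eps^2) = 53.7289 / 4475.4944 ≈ 0.01200513

0.012005


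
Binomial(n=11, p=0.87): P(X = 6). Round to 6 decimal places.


P = C(n,k) * p^k * (1-p)^(n-k)
C(11,6) = 462
p^k = 0.87^6 ≈ 0.4336262
(1-p)^(n-k) = 0.13^5 = 0.0000371293
P = 462 * 0.4336262 * 0.0000371293 ≈ 0.007438

0.007438


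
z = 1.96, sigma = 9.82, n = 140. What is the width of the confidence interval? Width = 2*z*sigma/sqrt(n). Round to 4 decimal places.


width = 2*z*sigma/sqrt(n)
2*z*sigma = 2 * 1.96 * 9.82 = 38.4944
sqrt(140) ≈ 11.832160
width = 38.4944 / 11.832160 ≈ 3.253371

3.2534


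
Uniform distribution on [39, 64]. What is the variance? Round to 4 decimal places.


Var = (b-a)^2 / 12
(b-a)^2 = (64 - 39)^2 = 625
Var = 625/12 ≈ 52.083333

52.0833


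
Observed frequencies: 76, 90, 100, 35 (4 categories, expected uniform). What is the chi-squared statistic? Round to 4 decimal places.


chi2 = sum((O-E)^2/E), E = total/4
total = 301, E = 301/4 = 75.25
(76 - 75.25)^2 / 75.25 = 0.5625 / 75.25 = 9/1204 ≈ 0.007475
(90 - 75.25)^2 / 75.25 = 217.5625 / 75.25 = 3481/1204 ≈ 2.891196
(100 - 75.25)^2 / 75.25 = 612.5625 / 75.25 = 9801/1204 ≈ 8.140365
(35 - 75.25)^2 / 75.25 = 1620.0625 / 75.25 = 3703/172 ≈ 21.529070
chi2 = 9803/301 ≈ 32.568106

32.5681


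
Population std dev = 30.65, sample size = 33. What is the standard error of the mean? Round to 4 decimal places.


SE = sigma / sqrt(n)
sqrt(33) ≈ 5.744563
SE = 30.65 / 5.744563 ≈ 5.335480

5.3355


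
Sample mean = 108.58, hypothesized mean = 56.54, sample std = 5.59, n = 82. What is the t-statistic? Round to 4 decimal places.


t = (xbar - mu0) / (s/sqrt(n))
xbar - mu0 = 108.58 - 56.54 = 52.04
sqrt(82) ≈ 9.05538514
s/sqrt(n) = 5.59 / 9.05538514 ≈ 0.61731223
t = 52.04 / 0.61731223 ≈ 84.300938

84.3009


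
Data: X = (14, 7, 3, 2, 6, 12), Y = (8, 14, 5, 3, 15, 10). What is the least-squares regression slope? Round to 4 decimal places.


b = sum((xi-xbar)(yi-ybar)) / sum((xi-xbar)^2)
n = 6, xbar = 44/6 = 22/3 ≈ 7.333333, ybar = 55/6 ≈ 9.166667
Sxy = sum((xi-xbar)(yi-ybar)) = 113/3 ≈ 37.666667
Sxx = sum((xi-xbar)^2) = 346/3 ≈ 115.333333
b = Sxy / Sxx = 113/346 ≈ 0.326590

0.3266


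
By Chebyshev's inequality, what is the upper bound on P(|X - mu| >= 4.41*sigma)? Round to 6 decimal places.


P <= 1/k^2
k^2 = 4.41^2 = 19.4481
1/k^2 = 1 / 19.4481 ≈ 0.05141890

0.051419


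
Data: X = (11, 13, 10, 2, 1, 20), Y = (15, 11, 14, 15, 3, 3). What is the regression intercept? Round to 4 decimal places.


a = ybar - b*xbar, where b = sum((xi-xbar)(yi-ybar)) / sum((xi-xbar)^2)
n = 6, xbar = 57/6 = 9.5, ybar = 61/6 ≈ 10.166667
Sxy = sum((xi-xbar)(yi-ybar)) = -38.5
Sxx = sum((xi-xbar)^2) = 253.5
b = Sxy / Sxx = -77/507 ≈ -0.151874
a = 10.166667 - (-0.151874) * 9.5 = 1962/169 ≈ 11.609467

11.6095


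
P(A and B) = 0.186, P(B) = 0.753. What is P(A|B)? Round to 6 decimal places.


P(A|B) = P(A and B) / P(B) = 0.186 / 0.753 = 62/251 ≈ 0.24701195

0.247012


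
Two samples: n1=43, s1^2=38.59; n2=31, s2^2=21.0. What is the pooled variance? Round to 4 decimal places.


sp^2 = ((n1-1)*s1^2 + (n2-1)*s2^2)/(n1+n2-2)
(n1-1)*s1^2 = 42 * 38.59 = 1620.78
(n2-1)*s2^2 = 30 * 21.0 = 630
numerator = 1620.78 + 630 = 2250.78
n1+n2-2 = 72
sp^2 = 2250.78 / 72 = 37513/1200 ≈ 31.260833

31.2608


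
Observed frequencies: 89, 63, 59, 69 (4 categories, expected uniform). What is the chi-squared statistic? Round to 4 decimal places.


chi2 = sum((O-E)^2/E), E = total/4
total = 280, E = 280/4 = 70
(89 - 70)^2 / 70 = 361 / 70 = 361/70 ≈ 5.157143
(63 - 70)^2 / 70 = 49 / 70 = 0.7
(59 - 70)^2 / 70 = 121 / 70 = 121/70 ≈ 1.728571
(69 - 70)^2 / 70 = 1 / 70 = 1/70 ≈ 0.014286
chi2 = 7.6

7.6000


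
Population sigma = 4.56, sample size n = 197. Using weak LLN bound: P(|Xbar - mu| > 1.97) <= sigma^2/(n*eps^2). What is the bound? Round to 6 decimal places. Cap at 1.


bound = min(1, sigma^2/(n*eps^2))
sigma^2 = 4.56^2 = 20.7936
n*eps^2 = 197 * 1.97^2 = 197 * 3.8809 = 764.5373
sigma^2/(n*eps^2) = 20.7936 / 764.5373 ≈ 0.02719763

0.027198


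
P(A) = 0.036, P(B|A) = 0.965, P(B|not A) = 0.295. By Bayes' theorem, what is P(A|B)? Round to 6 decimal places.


P(A|B) = P(B|A)*P(A) / P(B), P(B) = P(B|A)*P(A) + P(B|not A)*P(not A)
P(B|A)*P(A) = 0.965 * 0.036 = 0.03474
P(B|not A)*P(not A) = 0.295 * 0.964 = 0.28438
P(B) = 0.03474 + 0.28438 = 0.31912
P(A|B) = 0.03474 / 0.31912 ≈ 0.10886187

0.108862


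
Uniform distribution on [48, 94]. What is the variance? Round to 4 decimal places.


Var = (b-a)^2 / 12
(b-a)^2 = (94 - 48)^2 = 2116
Var = 2116/12 ≈ 176.333333

176.3333


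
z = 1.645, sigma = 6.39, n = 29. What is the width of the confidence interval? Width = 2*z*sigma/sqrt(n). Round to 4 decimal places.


width = 2*z*sigma/sqrt(n)
2*z*sigma = 2 * 1.645 * 6.39 = 21.0231
sqrt(29) ≈ 5.385165
width = 21.0231 / 5.385165 ≈ 3.903892

3.9039


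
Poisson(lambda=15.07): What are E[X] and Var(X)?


E[X] = Var(X) = lambda = 15.07

15.07, 15.07


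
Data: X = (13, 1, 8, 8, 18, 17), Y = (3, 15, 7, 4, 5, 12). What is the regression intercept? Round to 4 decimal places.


a = ybar - b*xbar, where b = sum((xi-xbar)(yi-ybar)) / sum((xi-xbar)^2)
n = 6, xbar = 65/6 ≈ 10.833333, ybar = 46/6 = 23/3 ≈ 7.666667
Sxy = sum((xi-xbar)(yi-ybar)) = -187/3 ≈ -62.333333
Sxx = sum((xi-xbar)^2) = 1241/6 ≈ 206.833333
b = Sxy / Sxx = -22/73 ≈ -0.301370
a = 7.666667 - (-0.301370) * 10.833333 = 798/73 ≈ 10.931507

10.9315


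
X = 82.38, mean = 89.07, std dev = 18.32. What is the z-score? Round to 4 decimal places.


z = (X - mu) / sigma
X - mu = 82.38 - 89.07 = -6.69
z = -6.69 / 18.32 = -669/1832 ≈ -0.365175

-0.3652


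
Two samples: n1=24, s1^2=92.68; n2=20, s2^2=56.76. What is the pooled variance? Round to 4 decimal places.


sp^2 = ((n1-1)*s1^2 + (n2-1)*s2^2)/(n1+n2-2)
(n1-1)*s1^2 = 23 * 92.68 = 2131.64
(n2-1)*s2^2 = 19 * 56.76 = 1078.44
numerator = 2131.64 + 1078.44 = 3210.08
n1+n2-2 = 42
sp^2 = 3210.08 / 42 = 40126/525 ≈ 76.430476

76.4305


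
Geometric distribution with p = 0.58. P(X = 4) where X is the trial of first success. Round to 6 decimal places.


P = (1-p)^(k-1) * p
(1-p)^(k-1) = 0.42^3 = 0.074088
P = 0.074088 * 0.58 = 0.04297104

0.042971


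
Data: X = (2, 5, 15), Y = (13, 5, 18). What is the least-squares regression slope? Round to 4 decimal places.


b = sum((xi-xbar)(yi-ybar)) / sum((xi-xbar)^2)
n = 3, xbar = 22/3 ≈ 7.333333, ybar = 36/3 = 12
Sxy = sum((xi-xbar)(yi-ybar)) = 57
Sxx = sum((xi-xbar)^2) = 278/3 ≈ 92.666667
b = Sxy / Sxx = 171/278 ≈ 0.615108

0.6151


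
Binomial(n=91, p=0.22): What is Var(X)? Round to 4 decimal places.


Var = n*p*(1-p) = 91 * 0.22 * 0.78 = 15.6156

15.6156


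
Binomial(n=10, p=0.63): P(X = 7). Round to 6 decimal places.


P = C(n,k) * p^k * (1-p)^(n-k)
C(10,7) = 120
p^k = 0.63^7 ≈ 0.03938981
(1-p)^(n-k) = 0.37^3 = 0.050653
P = 120 * 0.03938981 * 0.050653 ≈ 0.239425

0.239425


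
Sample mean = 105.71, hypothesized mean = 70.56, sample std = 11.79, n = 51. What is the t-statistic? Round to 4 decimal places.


t = (xbar - mu0) / (s/sqrt(n))
xbar - mu0 = 105.71 - 70.56 = 35.15
sqrt(51) ≈ 7.14142843
s/sqrt(n) = 11.79 / 7.14142843 ≈ 1.65093022
t = 35.15 / 1.65093022 ≈ 21.291027

21.2910


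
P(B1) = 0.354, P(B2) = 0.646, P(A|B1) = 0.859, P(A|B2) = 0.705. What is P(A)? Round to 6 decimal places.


P(A) = P(A|B1)*P(B1) + P(A|B2)*P(B2)
P(A|B1)*P(B1) = 0.859 * 0.354 = 0.304086
P(A|B2)*P(B2) = 0.705 * 0.646 = 0.45543
P(A) = 0.304086 + 0.45543 = 0.759516

0.759516


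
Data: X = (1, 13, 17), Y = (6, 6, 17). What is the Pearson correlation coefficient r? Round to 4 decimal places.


r = sum((xi-xbar)(yi-ybar)) / sqrt(sum((xi-xbar)^2) * sum((yi-ybar)^2))
n = 3, xbar = 31/3 ≈ 10.333333, ybar = 29/3 ≈ 9.666667
Sxy = sum((xi-xbar)(yi-ybar)) = 220/3 ≈ 73.333333
Sxx = sum((xi-xbar)^2) = 416/3 ≈ 138.666667
Syy = sum((yi-ybar)^2) = 242/3 ≈ 80.666667
sqrt(Sxx*Syy) ≈ 105.762837
r = Sxy / sqrt(Sxx*Syy) = 73.333333 / 105.762837 ≈ 0.693375

0.6934


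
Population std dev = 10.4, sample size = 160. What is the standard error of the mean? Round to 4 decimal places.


SE = sigma / sqrt(n)
sqrt(160) ≈ 12.649111
SE = 10.4 / 12.649111 ≈ 0.822192

0.8222


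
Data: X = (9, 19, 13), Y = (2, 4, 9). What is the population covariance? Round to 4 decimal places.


Cov = (1/n)*sum((xi-xbar)(yi-ybar))
n = 3, xbar = 41/3 ≈ 13.666667, ybar = 15/3 = 5
sum((xi-xbar)(yi-ybar)) = 6
Cov = 6 / 3 = 2

2.0000


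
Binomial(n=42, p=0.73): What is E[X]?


E[X] = n*p = 42 * 0.73 = 30.66

30.66


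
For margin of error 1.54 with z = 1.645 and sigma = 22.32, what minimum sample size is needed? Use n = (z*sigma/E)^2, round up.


z*sigma/E = 1.645 * 22.32 / 1.54 = 13113/550 ≈ 23.841818
(z*sigma/E)^2 ≈ 568.432294
round up: n = 569

569


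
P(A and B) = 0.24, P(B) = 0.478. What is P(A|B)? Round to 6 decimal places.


P(A|B) = P(A and B) / P(B) = 0.24 / 0.478 = 120/239 ≈ 0.50209205

0.502092


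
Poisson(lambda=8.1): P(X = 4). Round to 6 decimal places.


P = e^(-lam) * lam^k / k!
e^(-8.1) ≈ 0.0003035391
lam^k = 8.1^4 = 4304.6721
k! = 4! = 24
P = 0.0003035391 * 4304.6721 / 24 ≈ 0.054443

0.054443


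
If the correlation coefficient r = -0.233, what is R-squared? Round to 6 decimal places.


R^2 = r^2 = (-0.233)^2 = 0.054289

0.054289


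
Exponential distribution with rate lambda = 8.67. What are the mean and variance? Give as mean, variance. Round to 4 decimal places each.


mean = 1/lam, var = 1/lam^2
mean = 1 / 8.67 = 100/867 ≈ 0.115340
lam^2 = 8.67^2 = 75.1689
var = 1 / 75.1689 ≈ 0.013303

0.1153, 0.0133


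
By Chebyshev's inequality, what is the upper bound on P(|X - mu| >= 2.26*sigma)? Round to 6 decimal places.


P <= 1/k^2
k^2 = 2.26^2 = 5.1076
1/k^2 = 1 / 5.1076 ≈ 0.19578667

0.195787


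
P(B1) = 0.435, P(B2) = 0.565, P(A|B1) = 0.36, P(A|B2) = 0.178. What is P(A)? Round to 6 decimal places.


P(A) = P(A|B1)*P(B1) + P(A|B2)*P(B2)
P(A|B1)*P(B1) = 0.36 * 0.435 = 0.1566
P(A|B2)*P(B2) = 0.178 * 0.565 = 0.10057
P(A) = 0.1566 + 0.10057 = 0.25717

0.257170


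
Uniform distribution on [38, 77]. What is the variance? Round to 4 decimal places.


Var = (b-a)^2 / 12
(b-a)^2 = (77 - 38)^2 = 1521
Var = 1521/12 = 126.75

126.7500


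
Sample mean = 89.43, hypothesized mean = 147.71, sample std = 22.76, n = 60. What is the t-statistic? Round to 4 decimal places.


t = (xbar - mu0) / (s/sqrt(n))
xbar - mu0 = 89.43 - 147.71 = -58.28
sqrt(60) ≈ 7.74596669
s/sqrt(n) = 22.76 / 7.74596669 ≈ 2.93830337
t = -58.28 / 2.93830337 ≈ -19.834576

-19.8346


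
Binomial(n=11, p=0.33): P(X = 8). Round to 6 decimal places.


P = C(n,k) * p^k * (1-p)^(n-k)
C(11,8) = 165
p^k = 0.33^8 ≈ 0.0001406409
(1-p)^(n-k) = 0.67^3 = 0.300763
P = 165 * 0.0001406409 * 0.300763 ≈ 0.006979

0.006979


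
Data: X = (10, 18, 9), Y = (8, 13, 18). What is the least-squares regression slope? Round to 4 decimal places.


b = sum((xi-xbar)(yi-ybar)) / sum((xi-xbar)^2)
n = 3, xbar = 37/3 ≈ 12.333333, ybar = 39/3 = 13
Sxy = sum((xi-xbar)(yi-ybar)) = -5
Sxx = sum((xi-xbar)^2) = 146/3 ≈ 48.666667
b = Sxy / Sxx = -15/146 ≈ -0.102740

-0.1027


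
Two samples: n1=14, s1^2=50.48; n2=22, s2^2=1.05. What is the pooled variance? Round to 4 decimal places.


sp^2 = ((n1-1)*s1^2 + (n2-1)*s2^2)/(n1+n2-2)
(n1-1)*s1^2 = 13 * 50.48 = 656.24
(n2-1)*s2^2 = 21 * 1.05 = 22.05
numerator = 656.24 + 22.05 = 678.29
n1+n2-2 = 34
sp^2 = 678.29 / 34 = 67829/3400 ≈ 19.949706

19.9497


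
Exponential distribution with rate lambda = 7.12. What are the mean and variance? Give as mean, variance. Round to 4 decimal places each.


mean = 1/lam, var = 1/lam^2
mean = 1 / 7.12 = 25/178 ≈ 0.140449
lam^2 = 7.12^2 = 50.6944
var = 1 / 50.6944 ≈ 0.019726

0.1404, 0.0197


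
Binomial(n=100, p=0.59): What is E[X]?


E[X] = n*p = 100 * 0.59 = 59

59


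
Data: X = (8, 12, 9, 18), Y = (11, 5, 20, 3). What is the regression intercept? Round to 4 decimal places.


a = ybar - b*xbar, where b = sum((xi-xbar)(yi-ybar)) / sum((xi-xbar)^2)
n = 4, xbar = 47/4 = 11.75, ybar = 39/4 = 9.75
Sxy = sum((xi-xbar)(yi-ybar)) = -76.25
Sxx = sum((xi-xbar)^2) = 60.75
b = Sxy / Sxx = -305/243 ≈ -1.255144
a = 9.75 - (-1.255144) * 11.75 = 5953/243 ≈ 24.497942

24.4979


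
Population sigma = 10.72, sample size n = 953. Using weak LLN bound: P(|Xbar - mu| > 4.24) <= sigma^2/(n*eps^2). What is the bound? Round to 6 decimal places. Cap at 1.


bound = min(1, sigma^2/(n*eps^2))
sigma^2 = 10.72^2 = 114.9184
n*eps^2 = 953 * 4.24^2 = 953 * 17.9776 = 17132.6528
sigma^2/(n*eps^2) = 114.9184 / 17132.6528 ≈ 0.00670757

0.006708


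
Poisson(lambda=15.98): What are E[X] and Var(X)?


E[X] = Var(X) = lambda = 15.98

15.98, 15.98


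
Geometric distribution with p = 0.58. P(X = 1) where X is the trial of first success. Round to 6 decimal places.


P = (1-p)^(k-1) * p
(1-p)^(k-1) = 0.42^0 = 1
P = 1 * 0.58 = 0.58

0.580000


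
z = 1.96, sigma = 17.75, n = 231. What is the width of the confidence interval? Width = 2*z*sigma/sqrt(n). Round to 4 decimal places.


width = 2*z*sigma/sqrt(n)
2*z*sigma = 2 * 1.96 * 17.75 = 69.58
sqrt(231) ≈ 15.198684
width = 69.58 / 15.198684 ≈ 4.578028

4.5780


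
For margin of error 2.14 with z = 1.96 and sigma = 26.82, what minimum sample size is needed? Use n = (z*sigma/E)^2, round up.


z*sigma/E = 1.96 * 26.82 / 2.14 = 65709/2675 ≈ 24.564112
(z*sigma/E)^2 ≈ 603.395606
round up: n = 604

604


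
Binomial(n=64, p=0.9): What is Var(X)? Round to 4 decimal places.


Var = n*p*(1-p) = 64 * 0.9 * 0.1 = 5.76

5.7600


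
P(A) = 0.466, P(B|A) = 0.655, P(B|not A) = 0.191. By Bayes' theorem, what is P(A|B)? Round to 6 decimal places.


P(A|B) = P(B|A)*P(A) / P(B), P(B) = P(B|A)*P(A) + P(B|not A)*P(not A)
P(B|A)*P(A) = 0.655 * 0.466 = 0.30523
P(B|not A)*P(not A) = 0.191 * 0.534 = 0.101994
P(B) = 0.30523 + 0.101994 = 0.407224
P(A|B) = 0.30523 / 0.407224 ≈ 0.74953834

0.749538


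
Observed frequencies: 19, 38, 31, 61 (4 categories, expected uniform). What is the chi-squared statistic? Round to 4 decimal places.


chi2 = sum((O-E)^2/E), E = total/4
total = 149, E = 149/4 = 37.25
(19 - 37.25)^2 / 37.25 = 333.0625 / 37.25 = 5329/596 ≈ 8.941275
(38 - 37.25)^2 / 37.25 = 0.5625 / 37.25 = 9/596 ≈ 0.015101
(31 - 37.25)^2 / 37.25 = 39.0625 / 37.25 = 625/596 ≈ 1.048658
(61 - 37.25)^2 / 37.25 = 564.0625 / 37.25 = 9025/596 ≈ 15.142617
chi2 = 3747/149 ≈ 25.147651

25.1477


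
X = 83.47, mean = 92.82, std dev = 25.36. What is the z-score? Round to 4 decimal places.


z = (X - mu) / sigma
X - mu = 83.47 - 92.82 = -9.35
z = -9.35 / 25.36 = -935/2536 ≈ -0.368691

-0.3687


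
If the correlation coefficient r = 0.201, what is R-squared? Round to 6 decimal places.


R^2 = r^2 = (0.201)^2 = 0.040401

0.040401


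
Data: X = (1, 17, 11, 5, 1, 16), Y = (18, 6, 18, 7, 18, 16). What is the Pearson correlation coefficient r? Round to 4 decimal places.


r = sum((xi-xbar)(yi-ybar)) / sqrt(sum((xi-xbar)^2) * sum((yi-ybar)^2))
n = 6, xbar = 51/6 = 8.5, ybar = 83/6 ≈ 13.833333
Sxy = sum((xi-xbar)(yi-ybar)) = -78.5
Sxx = sum((xi-xbar)^2) = 259.5
Syy = sum((yi-ybar)^2) = 989/6 ≈ 164.833333
sqrt(Sxx*Syy) ≈ 206.819366
r = Sxy / sqrt(Sxx*Syy) = -78.5 / 206.819366 ≈ -0.379558

-0.3796


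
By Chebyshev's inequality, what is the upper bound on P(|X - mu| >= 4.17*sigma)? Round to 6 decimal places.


P <= 1/k^2
k^2 = 4.17^2 = 17.3889
1/k^2 = 1 / 17.3889 ≈ 0.05750795

0.057508


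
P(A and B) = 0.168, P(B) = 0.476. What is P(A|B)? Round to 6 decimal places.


P(A|B) = P(A and B) / P(B) = 0.168 / 0.476 = 6/17 ≈ 0.35294118

0.352941


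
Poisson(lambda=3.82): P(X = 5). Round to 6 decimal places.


P = e^(-lam) * lam^k / k!
e^(-3.82) ≈ 0.02192780
lam^k = 3.82^5 ≈ 813.423686
k! = 5! = 120
P = 0.02192780 * 813.423686 / 120 ≈ 0.148638

0.148638


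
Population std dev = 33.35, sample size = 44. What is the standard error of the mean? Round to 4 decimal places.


SE = sigma / sqrt(n)
sqrt(44) ≈ 6.633250
SE = 33.35 / 6.633250 ≈ 5.027702

5.0277


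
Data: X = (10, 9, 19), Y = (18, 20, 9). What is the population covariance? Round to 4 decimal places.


Cov = (1/n)*sum((xi-xbar)(yi-ybar))
n = 3, xbar = 38/3 ≈ 12.666667, ybar = 47/3 ≈ 15.666667
sum((xi-xbar)(yi-ybar)) = -193/3 ≈ -64.333333
Cov = -64.333333 / 3 = -193/9 ≈ -21.444444

-21.4444


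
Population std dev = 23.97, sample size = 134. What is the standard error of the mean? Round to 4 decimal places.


SE = sigma / sqrt(n)
sqrt(134) ≈ 11.575837
SE = 23.97 / 11.575837 ≈ 2.070693

2.0707


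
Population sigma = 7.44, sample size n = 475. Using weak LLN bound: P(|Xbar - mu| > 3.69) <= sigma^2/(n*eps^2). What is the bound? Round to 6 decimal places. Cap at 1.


bound = min(1, sigma^2/(n*eps^2))
sigma^2 = 7.44^2 = 55.3536
n*eps^2 = 475 * 3.69^2 = 475 * 13.6161 = 6467.6475
sigma^2/(n*eps^2) = 55.3536 / 6467.6475 ≈ 0.00855854

0.008559


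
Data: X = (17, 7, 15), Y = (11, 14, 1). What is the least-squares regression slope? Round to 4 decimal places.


b = sum((xi-xbar)(yi-ybar)) / sum((xi-xbar)^2)
n = 3, xbar = 39/3 = 13, ybar = 26/3 ≈ 8.666667
Sxy = sum((xi-xbar)(yi-ybar)) = -38
Sxx = sum((xi-xbar)^2) = 56
b = Sxy / Sxx = -19/28 ≈ -0.678571

-0.6786


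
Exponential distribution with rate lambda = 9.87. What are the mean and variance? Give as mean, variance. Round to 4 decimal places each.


mean = 1/lam, var = 1/lam^2
mean = 1 / 9.87 = 100/987 ≈ 0.101317
lam^2 = 9.87^2 = 97.4169
var = 1 / 97.4169 ≈ 0.010265

0.1013, 0.0103


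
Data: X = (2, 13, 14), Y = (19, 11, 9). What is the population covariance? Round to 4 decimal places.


Cov = (1/n)*sum((xi-xbar)(yi-ybar))
n = 3, xbar = 29/3 ≈ 9.666667, ybar = 39/3 = 13
sum((xi-xbar)(yi-ybar)) = -70
Cov = -70 / 3 = -70/3 ≈ -23.333333

-23.3333


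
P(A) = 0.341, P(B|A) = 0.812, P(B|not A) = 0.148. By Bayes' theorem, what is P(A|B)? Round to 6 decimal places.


P(A|B) = P(B|A)*P(A) / P(B), P(B) = P(B|A)*P(A) + P(B|not A)*P(not A)
P(B|A)*P(A) = 0.812 * 0.341 = 0.276892
P(B|not A)*P(not A) = 0.148 * 0.659 = 0.097532
P(B) = 0.276892 + 0.097532 = 0.374424
P(A|B) = 0.276892 / 0.374424 ≈ 0.73951456

0.739515


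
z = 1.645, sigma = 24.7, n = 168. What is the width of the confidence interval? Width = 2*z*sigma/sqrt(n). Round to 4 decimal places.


width = 2*z*sigma/sqrt(n)
2*z*sigma = 2 * 1.645 * 24.7 = 81.263
sqrt(168) ≈ 12.961481
width = 81.263 / 12.961481 ≈ 6.269577

6.2696


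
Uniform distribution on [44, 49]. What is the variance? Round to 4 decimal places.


Var = (b-a)^2 / 12
(b-a)^2 = (49 - 44)^2 = 25
Var = 25/12 ≈ 2.083333

2.0833


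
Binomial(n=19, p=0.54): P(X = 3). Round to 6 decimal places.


P = C(n,k) * p^k * (1-p)^(n-k)
C(19,3) = 969
p^k = 0.54^3 = 0.157464
(1-p)^(n-k) = 0.46^16 ≈ 0.000004019068
P = 969 * 0.157464 * 0.000004019068 ≈ 0.000613

0.000613


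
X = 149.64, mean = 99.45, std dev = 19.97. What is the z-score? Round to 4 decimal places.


z = (X - mu) / sigma
X - mu = 149.64 - 99.45 = 50.19
z = 50.19 / 19.97 = 5019/1997 ≈ 2.513270

2.5133


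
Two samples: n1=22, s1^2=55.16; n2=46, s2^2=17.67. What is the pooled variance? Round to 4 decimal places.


sp^2 = ((n1-1)*s1^2 + (n2-1)*s2^2)/(n1+n2-2)
(n1-1)*s1^2 = 21 * 55.16 = 1158.36
(n2-1)*s2^2 = 45 * 17.67 = 795.15
numerator = 1158.36 + 795.15 = 1953.51
n1+n2-2 = 66
sp^2 = 1953.51 / 66 = 65117/2200 ≈ 29.598636

29.5986


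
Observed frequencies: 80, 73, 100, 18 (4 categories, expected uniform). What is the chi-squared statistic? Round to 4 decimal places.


chi2 = sum((O-E)^2/E), E = total/4
total = 271, E = 271/4 = 67.75
(80 - 67.75)^2 / 67.75 = 150.0625 / 67.75 = 2401/1084 ≈ 2.214945
(73 - 67.75)^2 / 67.75 = 27.5625 / 67.75 = 441/1084 ≈ 0.406827
(100 - 67.75)^2 / 67.75 = 1040.0625 / 67.75 = 16641/1084 ≈ 15.351476
(18 - 67.75)^2 / 67.75 = 2475.0625 / 67.75 = 39601/1084 ≈ 36.532288
chi2 = 14771/271 ≈ 54.505535

54.5055


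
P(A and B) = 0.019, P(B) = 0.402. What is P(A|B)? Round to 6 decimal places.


P(A|B) = P(A and B) / P(B) = 0.019 / 0.402 = 19/402 ≈ 0.04726368

0.047264


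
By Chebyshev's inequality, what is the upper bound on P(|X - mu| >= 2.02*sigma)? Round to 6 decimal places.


P <= 1/k^2
k^2 = 2.02^2 = 4.0804
1/k^2 = 1 / 4.0804 ≈ 0.24507401

0.245074


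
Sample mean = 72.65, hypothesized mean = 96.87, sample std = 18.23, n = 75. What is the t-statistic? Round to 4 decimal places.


t = (xbar - mu0) / (s/sqrt(n))
xbar - mu0 = 72.65 - 96.87 = -24.22
sqrt(75) ≈ 8.66025404
s/sqrt(n) = 18.23 / 8.66025404 ≈ 2.10501908
t = -24.22 / 2.10501908 ≈ -11.505834

-11.5058


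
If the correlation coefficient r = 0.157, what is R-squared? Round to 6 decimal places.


R^2 = r^2 = (0.157)^2 = 0.024649

0.024649


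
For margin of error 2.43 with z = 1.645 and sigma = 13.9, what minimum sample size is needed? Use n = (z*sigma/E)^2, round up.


z*sigma/E = 1.645 * 13.9 / 2.43 = 45731/4860 ≈ 9.409671
(z*sigma/E)^2 ≈ 88.541904
round up: n = 89

89


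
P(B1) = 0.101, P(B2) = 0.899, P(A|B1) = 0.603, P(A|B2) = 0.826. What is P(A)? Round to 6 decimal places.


P(A) = P(A|B1)*P(B1) + P(A|B2)*P(B2)
P(A|B1)*P(B1) = 0.603 * 0.101 = 0.060903
P(A|B2)*P(B2) = 0.826 * 0.899 = 0.742574
P(A) = 0.060903 + 0.742574 = 0.803477

0.803477


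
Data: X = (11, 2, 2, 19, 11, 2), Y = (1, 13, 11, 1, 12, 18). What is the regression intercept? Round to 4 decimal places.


a = ybar - b*xbar, where b = sum((xi-xbar)(yi-ybar)) / sum((xi-xbar)^2)
n = 6, xbar = 47/6 ≈ 7.833333, ybar = 56/6 = 28/3 ≈ 9.333333
Sxy = sum((xi-xbar)(yi-ybar)) = -578/3 ≈ -192.666667
Sxx = sum((xi-xbar)^2) = 1481/6 ≈ 246.833333
b = Sxy / Sxx = -1156/1481 ≈ -0.780554
a = 9.333333 - (-0.780554) * 7.833333 = 22878/1481 ≈ 15.447670

15.4477
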